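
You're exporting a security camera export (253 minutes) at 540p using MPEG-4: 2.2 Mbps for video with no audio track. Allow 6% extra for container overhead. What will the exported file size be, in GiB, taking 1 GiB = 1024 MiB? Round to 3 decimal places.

4.121 GiB

253 min = 15180 s
Total bitrate: 2.2 Mbps.
Stream data: 2.200 Mbps × 15180 s = 33396.0 Mb.
With 6% container overhead: ×1.06.
35,400 Mb = 4,424,970,000 bytes ÷ 1,073,741,824 = 4.121 GiB.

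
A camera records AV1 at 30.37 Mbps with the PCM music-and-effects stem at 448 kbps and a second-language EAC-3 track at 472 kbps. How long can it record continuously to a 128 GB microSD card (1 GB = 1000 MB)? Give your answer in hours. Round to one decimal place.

Audio total: 448 + 472 = 920 kbps = 0.920 Mbps.
Total bitrate: 30.37 + 0.920 = 31.290 Mbps.
Capacity: 128 GB = 1,024,000 Mb.
Recording time: 1,024,000 / 31.290 = 32,726 s ≈ 9.09 hours.

9.1 hours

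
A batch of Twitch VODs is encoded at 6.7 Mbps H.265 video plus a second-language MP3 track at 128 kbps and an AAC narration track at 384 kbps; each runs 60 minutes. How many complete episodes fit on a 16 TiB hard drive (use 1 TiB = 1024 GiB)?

60 min = 3600 s
Audio total: 128 + 384 = 512 kbps = 0.512 Mbps.
Total bitrate: 7.212 Mbps.
Per item: 7.212 Mbps × 3600 s = 25,963 Mb = 3,245 MB.
Capacity: 16 TiB = 140,737,488 Mb; 5420.65 items → 5420 complete.

5420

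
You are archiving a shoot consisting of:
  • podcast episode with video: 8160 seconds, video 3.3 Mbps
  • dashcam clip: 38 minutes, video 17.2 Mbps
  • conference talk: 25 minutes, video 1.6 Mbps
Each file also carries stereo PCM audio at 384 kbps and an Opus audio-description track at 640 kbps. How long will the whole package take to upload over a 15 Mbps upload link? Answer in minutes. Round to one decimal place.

Audio total: 384 + 640 = 1024 kbps = 1.024 Mbps.
podcast episode with video: 4.324 Mbps × 8160 s = 35283.8 Mb
dashcam clip: 18.224 Mbps × 2280 s = 41550.7 Mb
conference talk: 2.624 Mbps × 1500 s = 3936.0 Mb
Total: 80770.6 Mb = 10096.3 MB.
At 15 Mbps: 80770.6 / 15 = 5385 s ≈ 89.7 minutes.

89.7 minutes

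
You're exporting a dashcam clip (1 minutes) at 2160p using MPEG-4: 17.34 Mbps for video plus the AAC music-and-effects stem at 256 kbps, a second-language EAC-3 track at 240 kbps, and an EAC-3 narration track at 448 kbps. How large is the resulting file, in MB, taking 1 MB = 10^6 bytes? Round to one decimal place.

137.1 MB

Audio total: 256 + 240 + 448 = 944 kbps = 0.944 Mbps.
Total bitrate: 17.34 + 0.944 = 18.284 Mbps.
Stream data: 18.284 Mbps × 60 s = 1097.0 Mb.
1,097 Mb ÷ 8 = 137.1 MB → 137.1 MB.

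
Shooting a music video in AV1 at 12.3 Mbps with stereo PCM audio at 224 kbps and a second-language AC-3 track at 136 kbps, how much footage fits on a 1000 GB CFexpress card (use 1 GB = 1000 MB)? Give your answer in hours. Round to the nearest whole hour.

Audio total: 224 + 136 = 360 kbps = 0.360 Mbps.
Total bitrate: 12.3 + 0.360 = 12.660 Mbps.
Capacity: 1000 GB = 8,000,000 Mb.
Recording time: 8,000,000 / 12.660 = 631,912 s ≈ 176 hours.

176 hours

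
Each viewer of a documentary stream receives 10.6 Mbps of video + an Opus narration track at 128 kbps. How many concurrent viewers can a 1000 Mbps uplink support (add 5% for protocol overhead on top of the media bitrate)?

88

Audio: 128 kbps = 0.128 Mbps.
Per-viewer media rate: 10.728 Mbps.
On the wire with 5% overhead: 11.264 Mbps.
1000 Mbps = 1,000 Mbps; 1,000 / 11.264 = 88.78 → 88 viewers.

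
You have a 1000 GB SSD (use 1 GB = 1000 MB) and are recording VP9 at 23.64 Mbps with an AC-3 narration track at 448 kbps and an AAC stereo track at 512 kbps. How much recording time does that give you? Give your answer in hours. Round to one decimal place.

90.3 hours

Audio total: 448 + 512 = 960 kbps = 0.960 Mbps.
Total bitrate: 23.64 + 0.960 = 24.600 Mbps.
Capacity: 1000 GB = 8,000,000 Mb.
Recording time: 8,000,000 / 24.600 = 325,203 s ≈ 90.3 hours.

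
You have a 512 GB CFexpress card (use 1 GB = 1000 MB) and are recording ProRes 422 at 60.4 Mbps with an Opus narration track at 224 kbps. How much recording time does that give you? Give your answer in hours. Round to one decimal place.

18.8 hours

Audio: 224 kbps = 0.224 Mbps.
Total bitrate: 60.4 + 0.224 = 60.624 Mbps.
Capacity: 512 GB = 4,096,000 Mb.
Recording time: 4,096,000 / 60.624 = 67,564 s ≈ 18.8 hours.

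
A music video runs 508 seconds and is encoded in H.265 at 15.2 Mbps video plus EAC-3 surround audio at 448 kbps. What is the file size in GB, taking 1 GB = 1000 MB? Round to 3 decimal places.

Audio: 448 kbps = 0.448 Mbps.
Total bitrate: 15.2 + 0.448 = 15.648 Mbps.
Stream data: 15.648 Mbps × 508 s = 7949.2 Mb.
7,949 Mb ÷ 8 = 993.6 MB → 0.9936 GB.

0.994 GB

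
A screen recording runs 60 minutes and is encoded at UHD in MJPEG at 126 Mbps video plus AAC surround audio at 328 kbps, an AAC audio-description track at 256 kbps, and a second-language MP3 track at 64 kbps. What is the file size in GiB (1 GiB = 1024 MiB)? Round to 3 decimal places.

53.078 GiB

60 min = 3600 s
Audio total: 328 + 256 + 64 = 648 kbps = 0.648 Mbps.
Total bitrate: 126 + 0.648 = 126.648 Mbps.
Stream data: 126.648 Mbps × 3600 s = 455932.8 Mb.
455,933 Mb = 56,991,600,000 bytes ÷ 1,073,741,824 = 53.08 GiB.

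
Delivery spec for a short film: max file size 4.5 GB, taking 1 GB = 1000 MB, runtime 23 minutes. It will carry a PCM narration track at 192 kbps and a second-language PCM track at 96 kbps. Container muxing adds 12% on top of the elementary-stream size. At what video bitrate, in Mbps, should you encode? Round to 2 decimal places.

23.00 Mbps

Budget: 4.5 GB = 36000.0 Mb.
Stream payload after overhead: 36000.0 / 1.12 = 32142.9 Mb.
23 min = 1380 s
Total bitrate budget: 32142.9 Mb / 1380 s = 23.292 Mbps.
Audio total: 192 + 96 = 288 kbps = 0.288 Mbps.
Video: 23.292 − 0.288 = 23.004 Mbps.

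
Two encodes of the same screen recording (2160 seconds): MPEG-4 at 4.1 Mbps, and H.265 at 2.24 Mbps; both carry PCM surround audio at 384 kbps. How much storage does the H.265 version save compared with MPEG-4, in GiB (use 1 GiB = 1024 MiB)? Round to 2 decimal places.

Audio: 384 kbps = 0.384 Mbps.
MPEG-4: 4.484 Mbps × 2160 s = 9685.4 Mb = 1.128 GiB.
H.265: 2.624 Mbps × 2160 s = 5667.8 Mb = 0.660 GiB.
Saving: 1.128 − 0.660 = 0.468 GiB.

0.47 GiB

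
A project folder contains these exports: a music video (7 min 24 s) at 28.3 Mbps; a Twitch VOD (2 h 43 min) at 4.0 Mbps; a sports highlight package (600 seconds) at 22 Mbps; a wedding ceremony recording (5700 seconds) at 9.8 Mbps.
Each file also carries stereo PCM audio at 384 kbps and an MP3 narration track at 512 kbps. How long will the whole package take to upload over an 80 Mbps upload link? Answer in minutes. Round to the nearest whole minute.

28 minutes

Audio total: 384 + 512 = 896 kbps = 0.896 Mbps.
music video: 29.196 Mbps × 444 s = 12963.0 Mb
Twitch VOD: 4.896 Mbps × 9780 s = 47882.9 Mb
sports highlight package: 22.896 Mbps × 600 s = 13737.6 Mb
wedding ceremony recording: 10.696 Mbps × 5700 s = 60967.2 Mb
Total: 135550.7 Mb = 16943.8 MB.
At 80 Mbps: 135550.7 / 80 = 1694 s ≈ 28.2 minutes.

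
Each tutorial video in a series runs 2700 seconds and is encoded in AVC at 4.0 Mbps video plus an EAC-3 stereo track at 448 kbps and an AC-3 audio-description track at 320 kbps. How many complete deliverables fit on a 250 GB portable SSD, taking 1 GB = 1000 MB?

Audio total: 448 + 320 = 768 kbps = 0.768 Mbps.
Total bitrate: 4.768 Mbps.
Per item: 4.768 Mbps × 2700 s = 12,874 Mb = 1,609 MB.
Capacity: 250 GB = 2,000,000 Mb; 155.36 items → 155 complete.

155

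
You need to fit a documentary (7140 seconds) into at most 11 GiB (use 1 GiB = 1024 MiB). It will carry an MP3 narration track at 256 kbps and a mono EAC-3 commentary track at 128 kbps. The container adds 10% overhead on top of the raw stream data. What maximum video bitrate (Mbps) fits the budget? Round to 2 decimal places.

11.65 Mbps

Budget: 11 GiB = 94489.3 Mb.
Stream payload after overhead: 94489.3 / 1.10 = 85899.3 Mb.
Total bitrate budget: 85899.3 Mb / 7140 s = 12.031 Mbps.
Audio total: 256 + 128 = 384 kbps = 0.384 Mbps.
Video: 12.031 − 0.384 = 11.647 Mbps.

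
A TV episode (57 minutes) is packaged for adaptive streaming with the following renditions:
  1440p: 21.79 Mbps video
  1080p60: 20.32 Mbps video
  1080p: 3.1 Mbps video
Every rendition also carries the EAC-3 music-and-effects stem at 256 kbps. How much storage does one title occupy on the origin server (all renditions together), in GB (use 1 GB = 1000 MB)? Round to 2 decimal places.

57 min = 3420 s
Audio: 256 kbps = 0.256 Mbps.
Sum of rendition bitrates: (21.79+0.256) + (20.32+0.256) + (3.1+0.256) = 45.978 Mbps.
× 3420 s = 157,245 Mb = 19,656 MB = 19.66 GB.

19.66 GB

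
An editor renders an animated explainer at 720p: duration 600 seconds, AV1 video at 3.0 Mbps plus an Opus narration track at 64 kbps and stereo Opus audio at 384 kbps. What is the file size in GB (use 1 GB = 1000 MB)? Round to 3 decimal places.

Audio total: 64 + 384 = 448 kbps = 0.448 Mbps.
Total bitrate: 3.0 + 0.448 = 3.448 Mbps.
Stream data: 3.448 Mbps × 600 s = 2068.8 Mb.
2,069 Mb ÷ 8 = 258.6 MB → 0.2586 GB.

0.259 GB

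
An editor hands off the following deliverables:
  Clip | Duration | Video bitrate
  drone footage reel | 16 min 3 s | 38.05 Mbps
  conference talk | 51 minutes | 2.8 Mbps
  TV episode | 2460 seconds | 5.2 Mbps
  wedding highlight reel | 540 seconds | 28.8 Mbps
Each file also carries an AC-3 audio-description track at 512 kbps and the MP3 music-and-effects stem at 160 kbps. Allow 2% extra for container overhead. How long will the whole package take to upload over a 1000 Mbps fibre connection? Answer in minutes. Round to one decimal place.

1.3 minutes

Audio total: 512 + 160 = 672 kbps = 0.672 Mbps.
drone footage reel: 38.722 Mbps × 963 s × 1.02 = 38035.1 Mb
conference talk: 3.472 Mbps × 3060 s × 1.02 = 10836.8 Mb
TV episode: 5.872 Mbps × 2460 s × 1.02 = 14734.0 Mb
wedding highlight reel: 29.472 Mbps × 540 s × 1.02 = 16233.2 Mb
Total: 79839.1 Mb = 9979.9 MB.
At 1000 Mbps: 79839.1 / 1000 = 80 s ≈ 1.33 minutes.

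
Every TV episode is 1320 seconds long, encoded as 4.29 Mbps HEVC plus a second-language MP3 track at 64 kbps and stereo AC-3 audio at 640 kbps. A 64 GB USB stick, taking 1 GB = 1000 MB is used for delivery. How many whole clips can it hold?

Audio total: 64 + 640 = 704 kbps = 0.704 Mbps.
Total bitrate: 4.994 Mbps.
Per item: 4.994 Mbps × 1320 s = 6,592 Mb = 824.0 MB.
Capacity: 64 GB = 512,000 Mb; 77.67 items → 77 complete.

77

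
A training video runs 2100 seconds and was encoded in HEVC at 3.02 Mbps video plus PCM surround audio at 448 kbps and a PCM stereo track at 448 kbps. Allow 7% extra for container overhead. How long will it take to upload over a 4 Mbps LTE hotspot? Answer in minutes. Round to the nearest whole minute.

Audio total: 448 + 448 = 896 kbps = 0.896 Mbps.
Total bitrate: 3.916 Mbps.
File: 3.916 Mbps × 2100 s = 8223.6 Mb.
With 7% container overhead: ×1.07. → 8799.3 Mb.
At 4 Mbps: 8799.3 / 4 = 2199.8 s ≈ 36.7 minutes.

37 minutes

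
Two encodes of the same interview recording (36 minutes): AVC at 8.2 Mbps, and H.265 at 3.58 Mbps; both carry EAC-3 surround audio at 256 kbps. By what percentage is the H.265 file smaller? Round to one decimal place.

36 min = 2160 s
Audio: 256 kbps = 0.256 Mbps.
AVC: 8.456 Mbps × 2160 s = 18265.0 Mb = 2.283 GB.
H.265: 3.836 Mbps × 2160 s = 8285.8 Mb = 1.036 GB.
Reduction: (1 − 1.036/2.283) × 100 = 54.64%.

54.6%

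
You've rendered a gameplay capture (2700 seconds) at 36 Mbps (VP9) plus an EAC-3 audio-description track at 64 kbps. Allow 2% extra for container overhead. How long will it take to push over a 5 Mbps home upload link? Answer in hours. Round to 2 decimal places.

5.52 hours

Audio: 64 kbps = 0.064 Mbps.
Total bitrate: 36.064 Mbps.
File: 36.064 Mbps × 2700 s = 97372.8 Mb.
With 2% container overhead: ×1.02. → 99320.3 Mb.
At 5 Mbps: 99320.3 / 5 = 19864.1 s ≈ 5.52 hours.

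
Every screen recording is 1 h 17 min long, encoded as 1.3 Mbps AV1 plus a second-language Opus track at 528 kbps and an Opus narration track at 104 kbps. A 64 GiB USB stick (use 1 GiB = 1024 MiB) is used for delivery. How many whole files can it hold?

1 h 17 min = 77 min = 4620 s
Audio total: 528 + 104 = 632 kbps = 0.632 Mbps.
Total bitrate: 1.932 Mbps.
Per item: 1.932 Mbps × 4620 s = 8,926 Mb = 1,116 MB.
Capacity: 64 GiB = 549,756 Mb; 61.59 items → 61 complete.

61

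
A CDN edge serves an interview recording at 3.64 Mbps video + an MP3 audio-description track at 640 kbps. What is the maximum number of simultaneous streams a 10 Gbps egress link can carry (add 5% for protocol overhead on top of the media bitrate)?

2225

Audio: 640 kbps = 0.640 Mbps.
Per-viewer media rate: 4.280 Mbps.
On the wire with 5% overhead: 4.494 Mbps.
10 Gbps = 10,000 Mbps; 10,000 / 4.494 = 2225.19 → 2225 viewers.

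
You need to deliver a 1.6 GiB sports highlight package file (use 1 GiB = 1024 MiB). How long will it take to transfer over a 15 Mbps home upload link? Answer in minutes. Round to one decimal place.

15.3 minutes

File: 1.6 GiB = 13743.9 Mb.
At 15 Mbps: 13743.9 / 15 = 916.3 s ≈ 15.3 minutes.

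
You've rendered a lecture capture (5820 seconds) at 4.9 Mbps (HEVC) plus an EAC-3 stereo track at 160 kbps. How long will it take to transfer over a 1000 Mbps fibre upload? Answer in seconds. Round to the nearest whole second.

Audio: 160 kbps = 0.160 Mbps.
Total bitrate: 5.060 Mbps.
File: 5.060 Mbps × 5820 s = 29449.2 Mb.
At 1000 Mbps: 29449.2 / 1000 = 29.4 s ≈ 29.4 seconds.

29 seconds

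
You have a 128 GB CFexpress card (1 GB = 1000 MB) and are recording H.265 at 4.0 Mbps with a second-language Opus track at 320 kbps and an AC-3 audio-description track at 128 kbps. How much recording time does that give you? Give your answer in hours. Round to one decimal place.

63.9 hours

Audio total: 320 + 128 = 448 kbps = 0.448 Mbps.
Total bitrate: 4.0 + 0.448 = 4.448 Mbps.
Capacity: 128 GB = 1,024,000 Mb.
Recording time: 1,024,000 / 4.448 = 230,216 s ≈ 63.9 hours.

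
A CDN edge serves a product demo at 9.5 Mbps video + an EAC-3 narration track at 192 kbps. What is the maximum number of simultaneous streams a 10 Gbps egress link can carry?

1031

Audio: 192 kbps = 0.192 Mbps.
Per-viewer media rate: 9.692 Mbps.
10 Gbps = 10,000 Mbps; 10,000 / 9.692 = 1031.78 → 1031 viewers.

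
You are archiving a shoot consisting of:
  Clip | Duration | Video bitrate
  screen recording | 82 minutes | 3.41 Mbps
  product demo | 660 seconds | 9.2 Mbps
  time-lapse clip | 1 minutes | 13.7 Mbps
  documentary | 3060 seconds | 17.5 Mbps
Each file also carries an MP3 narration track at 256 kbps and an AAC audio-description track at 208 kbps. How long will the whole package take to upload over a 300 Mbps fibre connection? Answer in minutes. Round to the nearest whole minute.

5 minutes

Audio total: 256 + 208 = 464 kbps = 0.464 Mbps.
screen recording: 3.874 Mbps × 4920 s = 19060.1 Mb
product demo: 9.664 Mbps × 660 s = 6378.2 Mb
time-lapse clip: 14.164 Mbps × 60 s = 849.8 Mb
documentary: 17.964 Mbps × 3060 s = 54969.8 Mb
Total: 81258.0 Mb = 10157.2 MB.
At 300 Mbps: 81258.0 / 300 = 271 s ≈ 4.51 minutes.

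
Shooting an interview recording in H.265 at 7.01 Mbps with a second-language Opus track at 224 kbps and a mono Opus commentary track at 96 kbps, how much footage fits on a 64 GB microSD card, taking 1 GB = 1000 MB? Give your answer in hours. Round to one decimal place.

Audio total: 224 + 96 = 320 kbps = 0.320 Mbps.
Total bitrate: 7.01 + 0.320 = 7.330 Mbps.
Capacity: 64 GB = 512,000 Mb.
Recording time: 512,000 / 7.330 = 69,850 s ≈ 19.4 hours.

19.4 hours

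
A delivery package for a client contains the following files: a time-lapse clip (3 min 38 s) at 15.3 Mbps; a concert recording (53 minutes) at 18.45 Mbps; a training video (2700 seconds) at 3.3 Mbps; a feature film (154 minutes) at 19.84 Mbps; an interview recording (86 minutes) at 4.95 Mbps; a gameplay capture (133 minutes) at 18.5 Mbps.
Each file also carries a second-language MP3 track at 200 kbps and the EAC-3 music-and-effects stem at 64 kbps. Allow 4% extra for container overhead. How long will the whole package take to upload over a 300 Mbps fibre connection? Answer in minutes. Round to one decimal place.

25.1 minutes

Audio total: 200 + 64 = 264 kbps = 0.264 Mbps.
time-lapse clip: 15.564 Mbps × 218 s × 1.04 = 3528.7 Mb
concert recording: 18.714 Mbps × 3180 s × 1.04 = 61890.9 Mb
training video: 3.564 Mbps × 2700 s × 1.04 = 10007.7 Mb
feature film: 20.104 Mbps × 9240 s × 1.04 = 193191.4 Mb
interview recording: 5.214 Mbps × 5160 s × 1.04 = 27980.4 Mb
gameplay capture: 18.764 Mbps × 7980 s × 1.04 = 155726.2 Mb
Total: 452325.3 Mb = 56540.7 MB.
At 300 Mbps: 452325.3 / 300 = 1508 s ≈ 25.1 minutes.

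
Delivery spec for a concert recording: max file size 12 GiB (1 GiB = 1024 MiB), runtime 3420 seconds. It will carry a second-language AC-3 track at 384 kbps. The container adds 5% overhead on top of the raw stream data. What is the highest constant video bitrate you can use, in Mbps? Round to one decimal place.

28.3 Mbps

Budget: 12 GiB = 103079.2 Mb.
Stream payload after overhead: 103079.2 / 1.05 = 98170.7 Mb.
Total bitrate budget: 98170.7 Mb / 3420 s = 28.705 Mbps.
Audio: 384 kbps = 0.384 Mbps.
Video: 28.705 − 0.384 = 28.321 Mbps.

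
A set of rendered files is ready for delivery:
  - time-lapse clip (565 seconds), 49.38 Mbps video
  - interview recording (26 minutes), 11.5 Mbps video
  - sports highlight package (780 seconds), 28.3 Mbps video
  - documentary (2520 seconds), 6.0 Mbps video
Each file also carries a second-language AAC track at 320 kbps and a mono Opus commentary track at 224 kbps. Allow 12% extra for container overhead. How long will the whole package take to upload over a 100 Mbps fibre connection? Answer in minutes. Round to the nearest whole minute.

16 minutes

Audio total: 320 + 224 = 544 kbps = 0.544 Mbps.
time-lapse clip: 49.924 Mbps × 565 s × 1.12 = 31591.9 Mb
interview recording: 12.044 Mbps × 1560 s × 1.12 = 21043.3 Mb
sports highlight package: 28.844 Mbps × 780 s × 1.12 = 25198.1 Mb
documentary: 6.544 Mbps × 2520 s × 1.12 = 18469.8 Mb
Total: 96303.1 Mb = 12037.9 MB.
At 100 Mbps: 96303.1 / 100 = 963 s ≈ 16.1 minutes.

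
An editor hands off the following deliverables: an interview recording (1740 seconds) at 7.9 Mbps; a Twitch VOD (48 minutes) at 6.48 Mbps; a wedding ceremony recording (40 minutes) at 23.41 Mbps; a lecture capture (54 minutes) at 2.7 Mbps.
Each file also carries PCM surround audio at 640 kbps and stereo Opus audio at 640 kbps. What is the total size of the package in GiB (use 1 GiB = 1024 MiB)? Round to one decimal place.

Audio total: 640 + 640 = 1280 kbps = 1.280 Mbps.
interview recording: 9.180 Mbps × 1740 s = 15973.2 Mb
Twitch VOD: 7.760 Mbps × 2880 s = 22348.8 Mb
wedding ceremony recording: 24.690 Mbps × 2400 s = 59256.0 Mb
lecture capture: 3.980 Mbps × 3240 s = 12895.2 Mb
Total: 110473.2 Mb = 13809.1 MB.
= 12.86 GiB.

12.9 GiB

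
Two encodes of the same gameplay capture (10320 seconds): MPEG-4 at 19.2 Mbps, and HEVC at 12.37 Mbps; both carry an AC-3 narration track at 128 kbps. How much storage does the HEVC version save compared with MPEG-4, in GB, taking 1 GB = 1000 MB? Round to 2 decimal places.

Audio: 128 kbps = 0.128 Mbps.
MPEG-4: 19.328 Mbps × 10320 s = 199465.0 Mb = 24.933 GB.
HEVC: 12.498 Mbps × 10320 s = 128979.4 Mb = 16.122 GB.
Saving: 24.933 − 16.122 = 8.811 GB.

8.81 GB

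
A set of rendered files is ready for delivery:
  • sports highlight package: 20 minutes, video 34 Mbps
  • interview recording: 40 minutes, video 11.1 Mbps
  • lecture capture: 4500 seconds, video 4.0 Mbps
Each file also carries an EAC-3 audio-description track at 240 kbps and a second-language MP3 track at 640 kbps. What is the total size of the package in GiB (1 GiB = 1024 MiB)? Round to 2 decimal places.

10.78 GiB

Audio total: 240 + 640 = 880 kbps = 0.880 Mbps.
sports highlight package: 34.880 Mbps × 1200 s = 41856.0 Mb
interview recording: 11.980 Mbps × 2400 s = 28752.0 Mb
lecture capture: 4.880 Mbps × 4500 s = 21960.0 Mb
Total: 92568.0 Mb = 11571.0 MB.
= 10.78 GiB.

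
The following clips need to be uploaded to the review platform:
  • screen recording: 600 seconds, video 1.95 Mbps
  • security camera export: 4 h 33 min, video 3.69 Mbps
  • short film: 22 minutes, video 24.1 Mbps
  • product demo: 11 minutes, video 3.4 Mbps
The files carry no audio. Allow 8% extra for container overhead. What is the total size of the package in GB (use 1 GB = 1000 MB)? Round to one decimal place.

12.9 GB

screen recording: 1.950 Mbps × 600 s × 1.08 = 1263.6 Mb
security camera export: 3.690 Mbps × 16380 s × 1.08 = 65277.6 Mb
short film: 24.100 Mbps × 1320 s × 1.08 = 34357.0 Mb
product demo: 3.400 Mbps × 660 s × 1.08 = 2423.5 Mb
Total: 103321.7 Mb = 12915.2 MB.
= 12.92 GB.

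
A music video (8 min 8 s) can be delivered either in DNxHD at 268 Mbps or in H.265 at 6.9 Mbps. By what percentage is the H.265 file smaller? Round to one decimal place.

8 min 8 s = 488 s
DNxHD: 268.000 Mbps × 488 s = 130784.0 Mb = 16.348 GB.
H.265: 6.900 Mbps × 488 s = 3367.2 Mb = 0.421 GB.
Reduction: (1 − 0.421/16.348) × 100 = 97.43%.

97.4%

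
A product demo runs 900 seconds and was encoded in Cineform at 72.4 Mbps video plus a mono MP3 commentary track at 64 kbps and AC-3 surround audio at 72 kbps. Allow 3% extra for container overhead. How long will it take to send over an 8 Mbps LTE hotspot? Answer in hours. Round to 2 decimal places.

2.33 hours

Audio total: 64 + 72 = 136 kbps = 0.136 Mbps.
Total bitrate: 72.536 Mbps.
File: 72.536 Mbps × 900 s = 65282.4 Mb.
With 3% container overhead: ×1.03. → 67240.9 Mb.
At 8 Mbps: 67240.9 / 8 = 8405.1 s ≈ 2.33 hours.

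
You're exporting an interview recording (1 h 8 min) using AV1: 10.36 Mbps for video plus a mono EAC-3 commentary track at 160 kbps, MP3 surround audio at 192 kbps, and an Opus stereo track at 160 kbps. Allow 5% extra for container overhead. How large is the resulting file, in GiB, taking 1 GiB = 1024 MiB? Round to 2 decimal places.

5.42 GiB

1 h 8 min = 68 min = 4080 s
Audio total: 160 + 192 + 160 = 512 kbps = 0.512 Mbps.
Total bitrate: 10.36 + 0.512 = 10.872 Mbps.
Stream data: 10.872 Mbps × 4080 s = 44357.8 Mb.
With 5% container overhead: ×1.05.
46,576 Mb = 5,821,956,000 bytes ÷ 1,073,741,824 = 5.422 GiB.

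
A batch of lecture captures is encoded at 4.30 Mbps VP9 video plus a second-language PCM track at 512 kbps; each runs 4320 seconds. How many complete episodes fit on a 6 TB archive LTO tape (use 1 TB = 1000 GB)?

2309

Audio: 512 kbps = 0.512 Mbps.
Total bitrate: 4.812 Mbps.
Per item: 4.812 Mbps × 4320 s = 20,788 Mb = 2,598 MB.
Capacity: 6 TB = 48,000,000 Mb; 2309.04 items → 2309 complete.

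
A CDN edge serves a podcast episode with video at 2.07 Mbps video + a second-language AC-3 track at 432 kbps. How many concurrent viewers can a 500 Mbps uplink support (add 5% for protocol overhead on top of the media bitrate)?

190

Audio: 432 kbps = 0.432 Mbps.
Per-viewer media rate: 2.502 Mbps.
On the wire with 5% overhead: 2.627 Mbps.
500 Mbps = 500.0 Mbps; 500.0 / 2.627 = 190.32 → 190 viewers.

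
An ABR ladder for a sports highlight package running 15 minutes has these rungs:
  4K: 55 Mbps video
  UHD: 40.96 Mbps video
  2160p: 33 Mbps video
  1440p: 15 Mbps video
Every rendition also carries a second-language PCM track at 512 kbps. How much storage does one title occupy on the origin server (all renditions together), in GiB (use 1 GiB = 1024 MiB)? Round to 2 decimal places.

15 min = 900 s
Audio: 512 kbps = 0.512 Mbps.
Sum of rendition bitrates: (55+0.512) + (40.96+0.512) + (33+0.512) + (15+0.512) = 146.008 Mbps.
× 900 s = 131,407 Mb = 16,426 MB = 15.30 GiB.

15.30 GiB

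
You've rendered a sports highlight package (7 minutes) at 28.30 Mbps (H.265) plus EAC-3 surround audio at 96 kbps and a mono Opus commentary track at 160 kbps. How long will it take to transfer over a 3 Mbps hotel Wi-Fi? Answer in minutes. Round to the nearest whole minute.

7 min = 420 s
Audio total: 96 + 160 = 256 kbps = 0.256 Mbps.
Total bitrate: 28.556 Mbps.
File: 28.556 Mbps × 420 s = 11993.5 Mb.
At 3 Mbps: 11993.5 / 3 = 3997.8 s ≈ 66.6 minutes.

67 minutes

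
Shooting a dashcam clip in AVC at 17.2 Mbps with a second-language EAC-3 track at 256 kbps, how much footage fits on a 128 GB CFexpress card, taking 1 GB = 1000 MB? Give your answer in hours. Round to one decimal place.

Audio: 256 kbps = 0.256 Mbps.
Total bitrate: 17.2 + 0.256 = 17.456 Mbps.
Capacity: 128 GB = 1,024,000 Mb.
Recording time: 1,024,000 / 17.456 = 58,662 s ≈ 16.3 hours.

16.3 hours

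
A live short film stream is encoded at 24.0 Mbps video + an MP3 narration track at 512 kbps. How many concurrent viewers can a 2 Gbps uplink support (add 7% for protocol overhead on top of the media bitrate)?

Audio: 512 kbps = 0.512 Mbps.
Per-viewer media rate: 24.512 Mbps.
On the wire with 7% overhead: 26.228 Mbps.
2 Gbps = 2,000 Mbps; 2,000 / 26.228 = 76.25 → 76 viewers.

76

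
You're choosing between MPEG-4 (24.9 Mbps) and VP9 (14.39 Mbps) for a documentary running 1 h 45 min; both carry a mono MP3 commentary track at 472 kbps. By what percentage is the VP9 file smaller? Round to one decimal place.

41.4%

1 h 45 min = 105 min = 6300 s
Audio: 472 kbps = 0.472 Mbps.
MPEG-4: 25.372 Mbps × 6300 s = 159843.6 Mb = 19.980 GB.
VP9: 14.862 Mbps × 6300 s = 93630.6 Mb = 11.704 GB.
Reduction: (1 − 11.704/19.980) × 100 = 41.42%.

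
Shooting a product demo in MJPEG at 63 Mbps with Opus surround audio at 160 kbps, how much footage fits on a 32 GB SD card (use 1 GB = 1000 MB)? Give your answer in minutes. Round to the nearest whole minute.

Audio: 160 kbps = 0.160 Mbps.
Total bitrate: 63 + 0.160 = 63.160 Mbps.
Capacity: 32 GB = 256,000 Mb.
Recording time: 256,000 / 63.160 = 4,053 s ≈ 67.6 minutes.

68 minutes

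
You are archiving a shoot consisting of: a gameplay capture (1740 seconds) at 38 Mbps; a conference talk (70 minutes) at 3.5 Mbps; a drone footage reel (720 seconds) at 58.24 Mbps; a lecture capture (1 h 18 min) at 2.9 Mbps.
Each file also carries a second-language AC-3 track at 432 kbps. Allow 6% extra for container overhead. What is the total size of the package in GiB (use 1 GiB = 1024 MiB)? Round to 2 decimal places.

Audio: 432 kbps = 0.432 Mbps.
gameplay capture: 38.432 Mbps × 1740 s × 1.06 = 70884.0 Mb
conference talk: 3.932 Mbps × 4200 s × 1.06 = 17505.3 Mb
drone footage reel: 58.672 Mbps × 720 s × 1.06 = 44778.5 Mb
lecture capture: 3.332 Mbps × 4680 s × 1.06 = 16529.4 Mb
Total: 149697.1 Mb = 18712.1 MB.
= 17.43 GiB.

17.43 GiB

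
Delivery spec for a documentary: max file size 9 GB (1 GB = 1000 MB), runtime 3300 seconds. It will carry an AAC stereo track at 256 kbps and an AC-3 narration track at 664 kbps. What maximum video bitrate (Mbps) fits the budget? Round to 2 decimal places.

Budget: 9 GB = 72000.0 Mb.
Total bitrate budget: 72000.0 Mb / 3300 s = 21.818 Mbps.
Audio total: 256 + 664 = 920 kbps = 0.920 Mbps.
Video: 21.818 − 0.920 = 20.898 Mbps.

20.90 Mbps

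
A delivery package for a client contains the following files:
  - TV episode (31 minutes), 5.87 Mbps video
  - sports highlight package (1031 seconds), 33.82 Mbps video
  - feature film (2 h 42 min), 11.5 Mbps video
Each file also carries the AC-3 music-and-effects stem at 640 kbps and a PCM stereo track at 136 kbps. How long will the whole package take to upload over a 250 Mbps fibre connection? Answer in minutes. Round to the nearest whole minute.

Audio total: 640 + 136 = 776 kbps = 0.776 Mbps.
TV episode: 6.646 Mbps × 1860 s = 12361.6 Mb
sports highlight package: 34.596 Mbps × 1031 s = 35668.5 Mb
feature film: 12.276 Mbps × 9720 s = 119322.7 Mb
Total: 167352.8 Mb = 20919.1 MB.
At 250 Mbps: 167352.8 / 250 = 669 s ≈ 11.2 minutes.

11 minutes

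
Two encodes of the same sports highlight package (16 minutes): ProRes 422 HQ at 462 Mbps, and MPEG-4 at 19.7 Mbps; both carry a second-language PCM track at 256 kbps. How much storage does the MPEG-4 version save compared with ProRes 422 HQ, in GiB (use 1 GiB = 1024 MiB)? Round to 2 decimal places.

16 min = 960 s
Audio: 256 kbps = 0.256 Mbps.
ProRes 422 HQ: 462.256 Mbps × 960 s = 443765.8 Mb = 51.661 GiB.
MPEG-4: 19.956 Mbps × 960 s = 19157.8 Mb = 2.230 GiB.
Saving: 51.661 − 2.230 = 49.431 GiB.

49.43 GiB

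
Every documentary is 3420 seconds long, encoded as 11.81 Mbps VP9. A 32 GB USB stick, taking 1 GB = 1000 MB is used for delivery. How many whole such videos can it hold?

6

Per item: 11.810 Mbps × 3420 s = 40,390 Mb = 5,049 MB.
Capacity: 32 GB = 256,000 Mb; 6.34 items → 6 complete.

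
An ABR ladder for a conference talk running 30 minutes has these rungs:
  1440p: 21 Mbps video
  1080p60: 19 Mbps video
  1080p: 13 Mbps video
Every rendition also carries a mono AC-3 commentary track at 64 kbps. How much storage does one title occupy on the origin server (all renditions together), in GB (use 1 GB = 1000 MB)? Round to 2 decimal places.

30 min = 1800 s
Audio: 64 kbps = 0.064 Mbps.
Sum of rendition bitrates: (21+0.064) + (19+0.064) + (13+0.064) = 53.192 Mbps.
× 1800 s = 95,746 Mb = 11,968 MB = 11.97 GB.

11.97 GB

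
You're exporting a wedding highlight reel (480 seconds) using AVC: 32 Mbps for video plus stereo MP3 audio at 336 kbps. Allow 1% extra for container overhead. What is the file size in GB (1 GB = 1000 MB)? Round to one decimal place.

2.0 GB

Audio: 336 kbps = 0.336 Mbps.
Total bitrate: 32 + 0.336 = 32.336 Mbps.
Stream data: 32.336 Mbps × 480 s = 15521.3 Mb.
With 1% container overhead: ×1.01.
15,676 Mb ÷ 8 = 1,960 MB → 1.960 GB.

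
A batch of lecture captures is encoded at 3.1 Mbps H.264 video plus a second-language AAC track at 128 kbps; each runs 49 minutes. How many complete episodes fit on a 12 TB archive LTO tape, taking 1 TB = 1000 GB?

10115

49 min = 2940 s
Audio: 128 kbps = 0.128 Mbps.
Total bitrate: 3.228 Mbps.
Per item: 3.228 Mbps × 2940 s = 9,490 Mb = 1,186 MB.
Capacity: 12 TB = 96,000,000 Mb; 10115.57 items → 10115 complete.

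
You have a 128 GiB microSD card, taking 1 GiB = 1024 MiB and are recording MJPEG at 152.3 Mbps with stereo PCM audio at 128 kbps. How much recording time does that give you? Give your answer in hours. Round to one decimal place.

Audio: 128 kbps = 0.128 Mbps.
Total bitrate: 152.3 + 0.128 = 152.428 Mbps.
Capacity: 128 GiB = 1,099,512 Mb.
Recording time: 1,099,512 / 152.428 = 7,213 s ≈ 2.00 hours.

2.0 hours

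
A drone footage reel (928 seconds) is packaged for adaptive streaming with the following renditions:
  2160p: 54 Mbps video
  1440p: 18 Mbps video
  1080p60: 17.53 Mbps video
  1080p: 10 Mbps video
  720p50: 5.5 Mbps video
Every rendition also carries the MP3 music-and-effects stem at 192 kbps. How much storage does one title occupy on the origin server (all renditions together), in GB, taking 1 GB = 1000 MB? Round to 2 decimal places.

Audio: 192 kbps = 0.192 Mbps.
Sum of rendition bitrates: (54+0.192) + (18+0.192) + (17.53+0.192) + (10+0.192) + (5.5+0.192) = 105.990 Mbps.
× 928 s = 98,359 Mb = 12,295 MB = 12.29 GB.

12.29 GB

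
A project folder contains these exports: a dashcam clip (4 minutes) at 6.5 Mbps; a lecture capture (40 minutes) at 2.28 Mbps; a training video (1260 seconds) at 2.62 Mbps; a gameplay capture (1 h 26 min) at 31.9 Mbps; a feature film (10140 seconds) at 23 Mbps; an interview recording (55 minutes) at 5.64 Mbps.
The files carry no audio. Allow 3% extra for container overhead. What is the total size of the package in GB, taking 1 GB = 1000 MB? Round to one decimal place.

dashcam clip: 6.500 Mbps × 240 s × 1.03 = 1606.8 Mb
lecture capture: 2.280 Mbps × 2400 s × 1.03 = 5636.2 Mb
training video: 2.620 Mbps × 1260 s × 1.03 = 3400.2 Mb
gameplay capture: 31.900 Mbps × 5160 s × 1.03 = 169542.1 Mb
feature film: 23.000 Mbps × 10140 s × 1.03 = 240216.6 Mb
interview recording: 5.640 Mbps × 3300 s × 1.03 = 19170.4 Mb
Total: 439572.3 Mb = 54946.5 MB.
= 54.95 GB.

54.9 GB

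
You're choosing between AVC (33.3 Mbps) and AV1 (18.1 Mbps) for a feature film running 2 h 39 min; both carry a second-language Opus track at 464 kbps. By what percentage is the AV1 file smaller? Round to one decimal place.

2 h 39 min = 159 min = 9540 s
Audio: 464 kbps = 0.464 Mbps.
AVC: 33.764 Mbps × 9540 s = 322108.6 Mb = 40.264 GB.
AV1: 18.564 Mbps × 9540 s = 177100.6 Mb = 22.138 GB.
Reduction: (1 − 22.138/40.264) × 100 = 45.02%.

45.0%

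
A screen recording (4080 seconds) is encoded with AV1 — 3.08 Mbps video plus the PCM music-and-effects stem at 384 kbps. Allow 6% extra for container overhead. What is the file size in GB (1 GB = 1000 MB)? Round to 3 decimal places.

1.873 GB

Audio: 384 kbps = 0.384 Mbps.
Total bitrate: 3.08 + 0.384 = 3.464 Mbps.
Stream data: 3.464 Mbps × 4080 s = 14133.1 Mb.
With 6% container overhead: ×1.06.
14,981 Mb ÷ 8 = 1,873 MB → 1.873 GB.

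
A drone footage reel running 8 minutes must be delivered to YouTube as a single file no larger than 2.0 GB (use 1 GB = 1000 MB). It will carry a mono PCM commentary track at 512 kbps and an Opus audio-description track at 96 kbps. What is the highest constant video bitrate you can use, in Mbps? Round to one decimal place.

32.7 Mbps

Budget: 2.0 GB = 16000.0 Mb.
8 min = 480 s
Total bitrate budget: 16000.0 Mb / 480 s = 33.333 Mbps.
Audio total: 512 + 96 = 608 kbps = 0.608 Mbps.
Video: 33.333 − 0.608 = 32.725 Mbps.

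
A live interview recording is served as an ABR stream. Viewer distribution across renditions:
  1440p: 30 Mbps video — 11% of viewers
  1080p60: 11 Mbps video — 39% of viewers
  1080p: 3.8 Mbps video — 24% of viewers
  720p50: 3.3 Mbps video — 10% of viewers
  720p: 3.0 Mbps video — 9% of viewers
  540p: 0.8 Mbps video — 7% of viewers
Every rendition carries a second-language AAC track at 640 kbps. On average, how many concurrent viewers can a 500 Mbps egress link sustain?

51

Audio: 640 kbps = 0.640 Mbps.
Average per-viewer bitrate: 0.11×30.640 + 0.39×11.640 + 0.24×4.440 + 0.10×3.940 + 0.09×3.640 + 0.07×1.440 = 9.798 Mbps.
500 Mbps = 500.0 Mbps; 500.0 / 9.798 = 51.03 → 51.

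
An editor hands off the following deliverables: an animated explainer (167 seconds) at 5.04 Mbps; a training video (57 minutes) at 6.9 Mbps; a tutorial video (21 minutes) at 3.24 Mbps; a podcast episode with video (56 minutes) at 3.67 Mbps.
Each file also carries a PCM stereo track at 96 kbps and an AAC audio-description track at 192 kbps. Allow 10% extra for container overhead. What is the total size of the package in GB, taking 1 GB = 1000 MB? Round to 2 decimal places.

5.94 GB

Audio total: 96 + 192 = 288 kbps = 0.288 Mbps.
animated explainer: 5.328 Mbps × 167 s × 1.10 = 978.8 Mb
training video: 7.188 Mbps × 3420 s × 1.10 = 27041.3 Mb
tutorial video: 3.528 Mbps × 1260 s × 1.10 = 4889.8 Mb
podcast episode with video: 3.958 Mbps × 3360 s × 1.10 = 14628.8 Mb
Total: 47538.6 Mb = 5942.3 MB.
= 5.942 GB.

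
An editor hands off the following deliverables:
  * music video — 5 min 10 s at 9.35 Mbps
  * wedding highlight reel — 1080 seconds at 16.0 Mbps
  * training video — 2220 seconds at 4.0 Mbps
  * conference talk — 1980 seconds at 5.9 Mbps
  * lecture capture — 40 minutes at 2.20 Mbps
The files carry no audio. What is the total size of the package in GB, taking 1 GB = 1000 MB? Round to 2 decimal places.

5.75 GB

music video: 9.350 Mbps × 310 s = 2898.5 Mb
wedding highlight reel: 16.000 Mbps × 1080 s = 17280.0 Mb
training video: 4.000 Mbps × 2220 s = 8880.0 Mb
conference talk: 5.900 Mbps × 1980 s = 11682.0 Mb
lecture capture: 2.200 Mbps × 2400 s = 5280.0 Mb
Total: 46020.5 Mb = 5752.6 MB.
= 5.753 GB.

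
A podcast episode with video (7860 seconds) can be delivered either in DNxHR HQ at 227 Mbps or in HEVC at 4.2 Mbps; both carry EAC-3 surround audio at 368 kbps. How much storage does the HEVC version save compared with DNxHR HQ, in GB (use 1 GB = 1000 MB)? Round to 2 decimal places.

Audio: 368 kbps = 0.368 Mbps.
DNxHR HQ: 227.368 Mbps × 7860 s = 1787112.5 Mb = 223.389 GB.
HEVC: 4.568 Mbps × 7860 s = 35904.5 Mb = 4.488 GB.
Saving: 223.389 − 4.488 = 218.901 GB.

218.90 GB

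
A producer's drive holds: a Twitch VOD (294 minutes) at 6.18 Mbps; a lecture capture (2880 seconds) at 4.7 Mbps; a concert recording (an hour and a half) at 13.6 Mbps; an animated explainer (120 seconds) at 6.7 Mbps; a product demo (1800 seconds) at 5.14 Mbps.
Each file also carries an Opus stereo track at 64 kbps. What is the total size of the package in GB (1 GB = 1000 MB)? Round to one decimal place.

Audio: 64 kbps = 0.064 Mbps.
Twitch VOD: 6.244 Mbps × 17640 s = 110144.2 Mb
lecture capture: 4.764 Mbps × 2880 s = 13720.3 Mb
concert recording: 13.664 Mbps × 5400 s = 73785.6 Mb
animated explainer: 6.764 Mbps × 120 s = 811.7 Mb
product demo: 5.204 Mbps × 1800 s = 9367.2 Mb
Total: 207829.0 Mb = 25978.6 MB.
= 25.98 GB.

26.0 GB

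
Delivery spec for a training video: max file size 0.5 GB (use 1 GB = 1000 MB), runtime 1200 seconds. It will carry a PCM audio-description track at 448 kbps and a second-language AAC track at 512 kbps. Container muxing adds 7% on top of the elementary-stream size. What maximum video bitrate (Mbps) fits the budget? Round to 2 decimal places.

2.16 Mbps

Budget: 0.5 GB = 4000.0 Mb.
Stream payload after overhead: 4000.0 / 1.07 = 3738.3 Mb.
Total bitrate budget: 3738.3 Mb / 1200 s = 3.115 Mbps.
Audio total: 448 + 512 = 960 kbps = 0.960 Mbps.
Video: 3.115 − 0.960 = 2.155 Mbps.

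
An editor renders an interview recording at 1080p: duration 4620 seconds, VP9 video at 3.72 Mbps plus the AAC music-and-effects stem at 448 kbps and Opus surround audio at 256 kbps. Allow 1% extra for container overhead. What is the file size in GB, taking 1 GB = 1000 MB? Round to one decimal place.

2.6 GB

Audio total: 448 + 256 = 704 kbps = 0.704 Mbps.
Total bitrate: 3.72 + 0.704 = 4.424 Mbps.
Stream data: 4.424 Mbps × 4620 s = 20438.9 Mb.
With 1% container overhead: ×1.01.
20,643 Mb ÷ 8 = 2,580 MB → 2.580 GB.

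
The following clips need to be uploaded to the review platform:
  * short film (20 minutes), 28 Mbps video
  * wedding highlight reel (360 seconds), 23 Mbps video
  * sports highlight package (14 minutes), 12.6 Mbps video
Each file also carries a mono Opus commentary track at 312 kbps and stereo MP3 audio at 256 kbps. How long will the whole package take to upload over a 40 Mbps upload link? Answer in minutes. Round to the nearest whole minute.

22 minutes

Audio total: 312 + 256 = 568 kbps = 0.568 Mbps.
short film: 28.568 Mbps × 1200 s = 34281.6 Mb
wedding highlight reel: 23.568 Mbps × 360 s = 8484.5 Mb
sports highlight package: 13.168 Mbps × 840 s = 11061.1 Mb
Total: 53827.2 Mb = 6728.4 MB.
At 40 Mbps: 53827.2 / 40 = 1346 s ≈ 22.4 minutes.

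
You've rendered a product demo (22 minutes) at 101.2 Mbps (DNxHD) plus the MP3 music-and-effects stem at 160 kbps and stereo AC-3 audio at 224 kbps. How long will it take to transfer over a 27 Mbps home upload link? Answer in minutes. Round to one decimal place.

22 min = 1320 s
Audio total: 160 + 224 = 384 kbps = 0.384 Mbps.
Total bitrate: 101.584 Mbps.
File: 101.584 Mbps × 1320 s = 134090.9 Mb.
At 27 Mbps: 134090.9 / 27 = 4966.3 s ≈ 82.8 minutes.

82.8 minutes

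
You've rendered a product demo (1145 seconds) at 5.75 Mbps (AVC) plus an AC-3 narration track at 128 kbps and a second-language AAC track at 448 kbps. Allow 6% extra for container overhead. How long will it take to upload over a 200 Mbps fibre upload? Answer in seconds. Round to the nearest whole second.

38 seconds

Audio total: 128 + 448 = 576 kbps = 0.576 Mbps.
Total bitrate: 6.326 Mbps.
File: 6.326 Mbps × 1145 s = 7243.3 Mb.
With 6% container overhead: ×1.06. → 7677.9 Mb.
At 200 Mbps: 7677.9 / 200 = 38.4 s ≈ 38.4 seconds.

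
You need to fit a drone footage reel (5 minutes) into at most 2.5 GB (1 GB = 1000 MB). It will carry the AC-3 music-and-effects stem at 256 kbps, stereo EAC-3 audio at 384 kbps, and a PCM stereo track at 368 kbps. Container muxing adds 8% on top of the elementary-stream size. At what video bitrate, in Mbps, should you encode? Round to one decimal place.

Budget: 2.5 GB = 20000.0 Mb.
Stream payload after overhead: 20000.0 / 1.08 = 18518.5 Mb.
5 min = 300 s
Total bitrate budget: 18518.5 Mb / 300 s = 61.728 Mbps.
Audio total: 256 + 384 + 368 = 1008 kbps = 1.008 Mbps.
Video: 61.728 − 1.008 = 60.720 Mbps.

60.7 Mbps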